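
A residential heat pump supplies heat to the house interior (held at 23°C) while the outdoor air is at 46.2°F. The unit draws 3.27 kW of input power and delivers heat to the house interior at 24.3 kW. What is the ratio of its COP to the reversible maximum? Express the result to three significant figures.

0.379

COP_actual = Q̇_H/Ẇ = 24.30/3.270 = 7.431.
In absolute terms T_C = 281.04 K and T_H = 296.15 K, so ΔT = 15.11 K.
COP_Carnot = T_H/ΔT = 296.15/15.11 = 19.60.
η_II = COP_actual/COP_Carnot = 7.431/19.60 = 0.3792.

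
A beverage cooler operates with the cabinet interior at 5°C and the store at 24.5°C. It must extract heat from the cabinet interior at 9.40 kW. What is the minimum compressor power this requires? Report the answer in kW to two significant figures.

0.66 kW

In absolute terms T_C = 278.15 K and T_H = 297.65 K, so ΔT = 19.50 K.
COP_Carnot = T_C/ΔT = 278.15/19.50 = 14.26.
Ẇ_min = Q̇/COP_Carnot = 9.400/14.26 = 0.6590 kW.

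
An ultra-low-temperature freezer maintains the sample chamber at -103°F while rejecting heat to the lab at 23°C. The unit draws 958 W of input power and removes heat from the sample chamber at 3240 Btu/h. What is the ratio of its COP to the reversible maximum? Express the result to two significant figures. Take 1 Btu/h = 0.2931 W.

0.49

Converting, Q̇_C = 3240 Btu/h = 949.6 W, so COP_actual = Q̇_C/Ẇ = 949.6/958.0 = 0.9913.
In absolute terms T_C = 198.15 K and T_H = 296.15 K, so ΔT = 98.00 K.
COP_Carnot = T_C/ΔT = 198.15/98.00 = 2.022.
η_II = COP_actual/COP_Carnot = 0.9913/2.022 = 0.4903.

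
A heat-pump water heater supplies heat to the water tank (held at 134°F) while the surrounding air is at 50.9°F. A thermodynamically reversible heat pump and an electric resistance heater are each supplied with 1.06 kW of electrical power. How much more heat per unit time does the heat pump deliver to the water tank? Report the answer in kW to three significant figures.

6.51 kW

In absolute terms T_C = 283.65 K and T_H = 329.82 K, so ΔT = 46.17 K.
COP_Carnot = T_H/ΔT = 329.82/46.17 = 7.144.
The heat pump delivers Q̇_H = COP × Ẇ = 7.573 kW; the resistance heater delivers Ẇ = 1.060 kW.
Extra = (COP − 1)·Ẇ = 6.513 kW.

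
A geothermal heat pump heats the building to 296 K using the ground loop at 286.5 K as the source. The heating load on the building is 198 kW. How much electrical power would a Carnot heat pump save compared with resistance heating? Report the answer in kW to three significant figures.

The reservoir spacing is ΔT = 296 − 286.5 = 9.500 K.
COP_Carnot = T_H/ΔT = 296.00/9.500 = 31.16.
Resistance heating needs Ẇ_res = Q̇_H = 198.0 kW; the reversible heat pump needs only Ẇ_hp = Q̇_H/COP = 6.355 kW.
Saving = 198.0 − 6.355 = 191.6 kW.

192 kW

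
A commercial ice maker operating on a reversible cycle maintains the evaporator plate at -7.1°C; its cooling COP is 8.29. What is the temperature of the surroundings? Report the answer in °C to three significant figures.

25.0 °C

COP_R = T_C/(T_H − T_C) gives T_H − T_C = T_C/COP.
With T_C = 266.05 K, T_H = 266.05 × (1 + 1/8.29) = 298.14 K.
Converting, 298.14 K = 24.99°C.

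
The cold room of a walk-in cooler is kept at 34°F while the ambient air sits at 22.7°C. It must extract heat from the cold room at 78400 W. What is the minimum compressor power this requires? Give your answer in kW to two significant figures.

In absolute terms T_C = 274.26 K and T_H = 295.85 K, so ΔT = 21.59 K.
COP_Carnot = T_C/ΔT = 274.26/21.59 = 12.70.
Ẇ_min = Q̇/COP_Carnot = 78400/12.70 = 6171 W = 6.171 kW.

6.2 kW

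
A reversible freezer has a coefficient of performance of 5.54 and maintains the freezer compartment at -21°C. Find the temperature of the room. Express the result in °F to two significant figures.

76 °F

COP_R = T_C/(T_H − T_C) gives T_H − T_C = T_C/COP.
With T_C = 252.15 K, T_H = 252.15 × (1 + 1/5.54) = 297.66 K.
Converting, 297.66 K = 76.13°F.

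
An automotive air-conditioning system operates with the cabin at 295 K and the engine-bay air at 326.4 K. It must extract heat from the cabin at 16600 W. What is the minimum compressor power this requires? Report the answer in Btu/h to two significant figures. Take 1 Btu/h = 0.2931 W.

6000 Btu/h

The reservoir spacing is ΔT = 326.4 − 295 = 31.40 K.
COP_Carnot = T_C/ΔT = 295.00/31.40 = 9.395.
Ẇ_min = Q̇/COP_Carnot = 16600/9.395 = 1767 W = 6028 Btu/h.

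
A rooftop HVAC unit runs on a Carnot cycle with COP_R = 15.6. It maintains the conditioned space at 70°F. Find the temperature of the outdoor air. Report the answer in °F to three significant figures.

104 °F

COP_R = T_C/(T_H − T_C) gives T_H − T_C = T_C/COP.
With T_C = 294.26 K, T_H = 294.26 × (1 + 1/15.6) = 313.12 K.
Converting, 313.12 K = 103.95°F.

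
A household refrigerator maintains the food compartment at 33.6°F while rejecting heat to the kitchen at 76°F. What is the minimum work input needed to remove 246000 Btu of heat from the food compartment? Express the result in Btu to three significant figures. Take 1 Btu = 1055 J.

21100 Btu

In absolute terms T_C = 274.04 K and T_H = 297.59 K, so ΔT = 23.56 K.
The reversible limit is COP_R = T_C/ΔT = 11.63, so W_min = Q_C/COP = Q_C·ΔT/T_C.
W_min = 246000 × 23.56/274.04 = 21150 Btu.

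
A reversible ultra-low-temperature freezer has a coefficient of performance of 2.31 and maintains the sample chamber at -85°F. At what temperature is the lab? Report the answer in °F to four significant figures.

COP_R = T_C/(T_H − T_C) gives T_H − T_C = T_C/COP.
With T_C = 208.15 K, T_H = 208.15 × (1 + 1/2.31) = 298.26 K.
Converting, 298.26 K = 77.19°F.

77.19 °F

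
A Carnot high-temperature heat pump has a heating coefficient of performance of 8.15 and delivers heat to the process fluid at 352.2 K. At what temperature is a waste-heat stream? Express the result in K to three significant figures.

COP_HP = T_H/(T_H − T_C) gives T_H − T_C = T_H/COP.
With T_H = 352.20 K, T_C = 352.20 × (1 − 1/8.15) = 308.99 K.

309 K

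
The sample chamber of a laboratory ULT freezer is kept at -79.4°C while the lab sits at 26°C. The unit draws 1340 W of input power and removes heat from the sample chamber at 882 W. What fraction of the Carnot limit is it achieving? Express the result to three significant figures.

0.358

COP_actual = Q̇_C/Ẇ = 882.0/1340 = 0.6582.
In absolute terms T_C = 193.75 K and T_H = 299.15 K, so ΔT = 105.4 K.
COP_Carnot = T_C/ΔT = 193.75/105.4 = 1.838.
η_II = COP_actual/COP_Carnot = 0.6582/1.838 = 0.3581.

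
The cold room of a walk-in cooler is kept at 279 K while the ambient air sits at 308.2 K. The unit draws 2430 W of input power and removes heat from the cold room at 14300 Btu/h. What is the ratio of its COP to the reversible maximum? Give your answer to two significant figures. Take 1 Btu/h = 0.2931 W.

0.18

Converting, Q̇_C = 14300 Btu/h = 4191 W, so COP_actual = Q̇_C/Ẇ = 4191/2430 = 1.725.
The reservoir spacing is ΔT = 308.2 − 279 = 29.20 K.
COP_Carnot = T_C/ΔT = 279.00/29.20 = 9.555.
η_II = COP_actual/COP_Carnot = 1.725/9.555 = 0.1805.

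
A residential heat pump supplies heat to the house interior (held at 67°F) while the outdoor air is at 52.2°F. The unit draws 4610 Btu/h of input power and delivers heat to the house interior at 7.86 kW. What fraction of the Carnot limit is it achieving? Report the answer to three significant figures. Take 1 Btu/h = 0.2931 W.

0.163

Converting, Q̇_H = 7.860 kW = 26820 Btu/h, so COP_actual = Q̇_H/Ẇ = 26820/4610 = 5.817.
In absolute terms T_C = 284.37 K and T_H = 292.59 K, so ΔT = 8.222 K.
COP_Carnot = T_H/ΔT = 292.59/8.222 = 35.59.
η_II = COP_actual/COP_Carnot = 5.817/35.59 = 0.1635.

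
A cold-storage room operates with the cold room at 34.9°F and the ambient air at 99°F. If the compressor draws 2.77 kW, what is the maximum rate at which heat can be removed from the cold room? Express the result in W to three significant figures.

In absolute terms T_C = 274.76 K and T_H = 310.37 K, so ΔT = 35.61 K.
COP_Carnot = T_C/ΔT = 274.76/35.61 = 7.716.
Q̇_max = COP_Carnot × Ẇ = 7.716 × 2.770 kW = 21.37 kW = 21370 W.

21400 W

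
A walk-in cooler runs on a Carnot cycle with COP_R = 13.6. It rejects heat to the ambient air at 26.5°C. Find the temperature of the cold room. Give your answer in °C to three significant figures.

5.98 °C

For a Carnot refrigerator COP_R = T_C/(T_H − T_C), so T_C = COP·T_H/(1 + COP).
With T_H = 299.65 K, T_C = 13.6 × 299.65/14.60 = 279.13 K.
Converting, 279.13 K = 5.98°C.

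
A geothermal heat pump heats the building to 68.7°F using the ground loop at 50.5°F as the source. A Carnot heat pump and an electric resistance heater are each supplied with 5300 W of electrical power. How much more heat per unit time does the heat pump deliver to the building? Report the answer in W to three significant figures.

In absolute terms T_C = 283.43 K and T_H = 293.54 K, so ΔT = 10.11 K.
COP_Carnot = T_H/ΔT = 293.54/10.11 = 29.03.
The heat pump delivers Q̇_H = COP × Ẇ = 153900 W; the resistance heater delivers Ẇ = 5300 W.
Extra = (COP − 1)·Ẇ = 148600 W.

149000 W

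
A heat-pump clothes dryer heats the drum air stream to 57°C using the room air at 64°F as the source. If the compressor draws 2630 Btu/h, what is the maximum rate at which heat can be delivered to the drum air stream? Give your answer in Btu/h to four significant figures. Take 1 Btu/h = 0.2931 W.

22140 Btu/h

In absolute terms T_C = 290.93 K and T_H = 330.15 K, so ΔT = 39.22 K.
COP_Carnot = T_H/ΔT = 330.15/39.22 = 8.417.
Q̇_max = COP_Carnot × Ẇ = 8.417 × 2630 Btu/h = 22140 Btu/h.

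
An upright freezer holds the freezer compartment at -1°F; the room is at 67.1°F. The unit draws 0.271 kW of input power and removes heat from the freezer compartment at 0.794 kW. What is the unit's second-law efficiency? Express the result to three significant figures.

COP_actual = Q̇_C/Ẇ = 0.7940/0.2710 = 2.930.
In absolute terms T_C = 254.82 K and T_H = 292.65 K, so ΔT = 37.83 K.
COP_Carnot = T_C/ΔT = 254.82/37.83 = 6.735.
η_II = COP_actual/COP_Carnot = 2.930/6.735 = 0.4350.

0.435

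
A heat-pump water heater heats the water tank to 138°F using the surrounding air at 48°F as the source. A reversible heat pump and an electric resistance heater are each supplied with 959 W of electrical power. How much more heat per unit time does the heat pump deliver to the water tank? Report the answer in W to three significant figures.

In absolute terms T_C = 282.04 K and T_H = 332.04 K, so ΔT = 50.00 K.
COP_Carnot = T_H/ΔT = 332.04/50.00 = 6.641.
The heat pump delivers Q̇_H = COP × Ẇ = 6369 W; the resistance heater delivers Ẇ = 959.0 W.
Extra = (COP − 1)·Ẇ = 5410 W.

5410 W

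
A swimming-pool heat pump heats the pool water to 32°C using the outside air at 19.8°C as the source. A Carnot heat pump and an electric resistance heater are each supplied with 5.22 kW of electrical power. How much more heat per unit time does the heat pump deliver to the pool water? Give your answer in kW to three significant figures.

In absolute terms T_C = 292.95 K and T_H = 305.15 K, so ΔT = 12.20 K.
COP_Carnot = T_H/ΔT = 305.15/12.20 = 25.01.
The heat pump delivers Q̇_H = COP × Ẇ = 130.6 kW; the resistance heater delivers Ẇ = 5.220 kW.
Extra = (COP − 1)·Ẇ = 125.3 kW.

125 kW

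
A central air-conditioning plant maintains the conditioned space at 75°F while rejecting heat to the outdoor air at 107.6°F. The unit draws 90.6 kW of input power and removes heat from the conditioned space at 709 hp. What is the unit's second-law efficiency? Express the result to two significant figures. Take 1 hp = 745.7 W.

0.36

Converting, Q̇_C = 709.0 hp = 528.7 kW, so COP_actual = Q̇_C/Ẇ = 528.7/90.60 = 5.836.
In absolute terms T_C = 297.04 K and T_H = 315.15 K, so ΔT = 18.11 K.
COP_Carnot = T_C/ΔT = 297.04/18.11 = 16.40.
η_II = COP_actual/COP_Carnot = 5.836/16.40 = 0.3558.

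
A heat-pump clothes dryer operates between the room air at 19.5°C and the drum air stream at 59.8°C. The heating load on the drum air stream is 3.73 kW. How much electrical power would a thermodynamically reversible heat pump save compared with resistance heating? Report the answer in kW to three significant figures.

3.28 kW

In absolute terms T_C = 292.65 K and T_H = 332.95 K, so ΔT = 40.30 K.
COP_Carnot = T_H/ΔT = 332.95/40.30 = 8.262.
Resistance heating needs Ẇ_res = Q̇_H = 3.730 kW; the reversible heat pump needs only Ẇ_hp = Q̇_H/COP = 0.4515 kW.
Saving = 3.730 − 0.4515 = 3.279 kW.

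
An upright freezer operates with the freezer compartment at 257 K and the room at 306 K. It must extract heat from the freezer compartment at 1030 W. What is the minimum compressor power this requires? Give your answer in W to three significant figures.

The reservoir spacing is ΔT = 306 − 257 = 49.00 K.
COP_Carnot = T_C/ΔT = 257.00/49.00 = 5.245.
Ẇ_min = Q̇/COP_Carnot = 1030/5.245 = 196.4 W.

196 W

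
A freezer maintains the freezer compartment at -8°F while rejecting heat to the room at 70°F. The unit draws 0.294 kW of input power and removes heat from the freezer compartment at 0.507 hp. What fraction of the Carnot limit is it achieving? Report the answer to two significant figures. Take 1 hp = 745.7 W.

0.22

Converting, Q̇_C = 0.5070 hp = 0.3781 kW, so COP_actual = Q̇_C/Ẇ = 0.3781/0.2940 = 1.286.
In absolute terms T_C = 250.93 K and T_H = 294.26 K, so ΔT = 43.33 K.
COP_Carnot = T_C/ΔT = 250.93/43.33 = 5.791.
η_II = COP_actual/COP_Carnot = 1.286/5.791 = 0.2221.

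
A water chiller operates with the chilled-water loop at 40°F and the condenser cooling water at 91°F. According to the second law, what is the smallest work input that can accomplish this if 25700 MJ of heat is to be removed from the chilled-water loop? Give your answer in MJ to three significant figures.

In absolute terms T_C = 277.59 K and T_H = 305.93 K, so ΔT = 28.33 K.
The reversible limit is COP_R = T_C/ΔT = 9.797, so W_min = Q_C/COP = Q_C·ΔT/T_C.
W_min = 25700 × 28.33/277.59 = 2623 MJ.

2620 MJ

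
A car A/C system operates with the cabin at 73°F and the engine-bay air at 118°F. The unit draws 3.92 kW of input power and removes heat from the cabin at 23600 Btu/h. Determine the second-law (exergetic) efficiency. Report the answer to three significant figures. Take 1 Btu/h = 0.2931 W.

Converting, Q̇_C = 23600 Btu/h = 6.917 kW, so COP_actual = Q̇_C/Ẇ = 6.917/3.920 = 1.765.
In absolute terms T_C = 295.93 K and T_H = 320.93 K, so ΔT = 25.00 K.
COP_Carnot = T_C/ΔT = 295.93/25.00 = 11.84.
η_II = COP_actual/COP_Carnot = 1.765/11.84 = 0.1491.

0.149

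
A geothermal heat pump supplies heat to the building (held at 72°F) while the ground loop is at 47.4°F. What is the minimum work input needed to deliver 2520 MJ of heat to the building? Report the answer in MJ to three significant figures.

117 MJ

In absolute terms T_C = 281.71 K and T_H = 295.37 K, so ΔT = 13.67 K.
The reversible limit is COP_HP = T_H/ΔT = 21.61, so W_min = Q_H/COP = Q_H·ΔT/T_H.
W_min = 2520 × 13.67/295.37 = 116.6 MJ.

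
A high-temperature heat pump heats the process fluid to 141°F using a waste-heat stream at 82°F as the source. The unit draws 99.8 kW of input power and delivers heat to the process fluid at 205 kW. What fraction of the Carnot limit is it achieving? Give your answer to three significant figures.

0.202

COP_actual = Q̇_H/Ẇ = 205.0/99.80 = 2.054.
In absolute terms T_C = 300.93 K and T_H = 333.71 K, so ΔT = 32.78 K.
COP_Carnot = T_H/ΔT = 333.71/32.78 = 10.18.
η_II = COP_actual/COP_Carnot = 2.054/10.18 = 0.2018.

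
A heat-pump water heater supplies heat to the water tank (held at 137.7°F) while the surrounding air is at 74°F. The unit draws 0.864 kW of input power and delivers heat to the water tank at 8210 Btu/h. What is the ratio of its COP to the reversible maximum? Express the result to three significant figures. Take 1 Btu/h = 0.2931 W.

Converting, Q̇_H = 8210 Btu/h = 2.406 kW, so COP_actual = Q̇_H/Ẇ = 2.406/0.8640 = 2.785.
In absolute terms T_C = 296.48 K and T_H = 331.87 K, so ΔT = 35.39 K.
COP_Carnot = T_H/ΔT = 331.87/35.39 = 9.378.
η_II = COP_actual/COP_Carnot = 2.785/9.378 = 0.2970.

0.297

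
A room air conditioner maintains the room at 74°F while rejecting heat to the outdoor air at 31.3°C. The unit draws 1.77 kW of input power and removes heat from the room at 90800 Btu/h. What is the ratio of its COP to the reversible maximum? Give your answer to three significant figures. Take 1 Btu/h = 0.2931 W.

Converting, Q̇_C = 90800 Btu/h = 26.61 kW, so COP_actual = Q̇_C/Ẇ = 26.61/1.770 = 15.04.
In absolute terms T_C = 296.48 K and T_H = 304.45 K, so ΔT = 7.967 K.
COP_Carnot = T_C/ΔT = 296.48/7.967 = 37.22.
η_II = COP_actual/COP_Carnot = 15.04/37.22 = 0.4040.

0.404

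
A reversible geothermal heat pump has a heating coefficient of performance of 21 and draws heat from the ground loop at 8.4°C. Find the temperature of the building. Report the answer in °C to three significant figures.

COP_HP = T_H/(T_H − T_C) rearranges to T_H = COP·T_C/(COP − 1).
With T_C = 281.55 K, T_H = 21 × 281.55/20.00 = 295.63 K.
Converting, 295.63 K = 22.48°C.

22.5 °C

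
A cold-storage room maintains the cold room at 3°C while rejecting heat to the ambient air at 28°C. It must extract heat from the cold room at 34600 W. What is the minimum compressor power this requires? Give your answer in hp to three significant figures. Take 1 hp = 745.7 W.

4.20 hp

In absolute terms T_C = 276.15 K and T_H = 301.15 K, so ΔT = 25.00 K.
COP_Carnot = T_C/ΔT = 276.15/25.00 = 11.05.
Ẇ_min = Q̇/COP_Carnot = 34600/11.05 = 3132 W = 4.201 hp.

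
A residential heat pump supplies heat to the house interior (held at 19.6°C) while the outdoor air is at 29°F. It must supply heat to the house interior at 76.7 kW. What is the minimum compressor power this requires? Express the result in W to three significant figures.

5570 W

In absolute terms T_C = 271.48 K and T_H = 292.75 K, so ΔT = 21.27 K.
COP_Carnot = T_H/ΔT = 292.75/21.27 = 13.77.
Ẇ_min = Q̇/COP_Carnot = 76.70/13.77 = 5.572 kW = 5572 W.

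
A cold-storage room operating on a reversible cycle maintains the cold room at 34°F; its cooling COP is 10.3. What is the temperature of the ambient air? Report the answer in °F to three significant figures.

81.9 °F

COP_R = T_C/(T_H − T_C) gives T_H − T_C = T_C/COP.
With T_C = 274.26 K, T_H = 274.26 × (1 + 1/10.3) = 300.89 K.
Converting, 300.89 K = 81.93°F.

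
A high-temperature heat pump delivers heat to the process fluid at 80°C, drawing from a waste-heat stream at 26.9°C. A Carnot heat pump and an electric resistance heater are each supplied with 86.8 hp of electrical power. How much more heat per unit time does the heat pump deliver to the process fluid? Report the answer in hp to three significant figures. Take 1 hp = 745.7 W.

In absolute terms T_C = 300.05 K and T_H = 353.15 K, so ΔT = 53.10 K.
COP_Carnot = T_H/ΔT = 353.15/53.10 = 6.651.
The heat pump delivers Q̇_H = COP × Ẇ = 577.3 hp; the resistance heater delivers Ẇ = 86.80 hp.
Extra = (COP − 1)·Ẇ = 490.5 hp.

490 hp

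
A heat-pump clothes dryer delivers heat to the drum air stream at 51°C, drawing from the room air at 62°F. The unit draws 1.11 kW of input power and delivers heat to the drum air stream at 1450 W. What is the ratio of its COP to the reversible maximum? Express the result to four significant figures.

Converting, Q̇_H = 1450 W = 1.450 kW, so COP_actual = Q̇_H/Ẇ = 1.450/1.110 = 1.306.
In absolute terms T_C = 289.82 K and T_H = 324.15 K, so ΔT = 34.33 K.
COP_Carnot = T_H/ΔT = 324.15/34.33 = 9.441.
η_II = COP_actual/COP_Carnot = 1.306/9.441 = 0.1384.

0.1384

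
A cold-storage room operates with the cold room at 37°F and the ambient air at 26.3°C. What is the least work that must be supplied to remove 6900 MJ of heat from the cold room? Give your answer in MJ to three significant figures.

588 MJ

In absolute terms T_C = 275.93 K and T_H = 299.45 K, so ΔT = 23.52 K.
The reversible limit is COP_R = T_C/ΔT = 11.73, so W_min = Q_C/COP = Q_C·ΔT/T_C.
W_min = 6900 × 23.52/275.93 = 588.2 MJ.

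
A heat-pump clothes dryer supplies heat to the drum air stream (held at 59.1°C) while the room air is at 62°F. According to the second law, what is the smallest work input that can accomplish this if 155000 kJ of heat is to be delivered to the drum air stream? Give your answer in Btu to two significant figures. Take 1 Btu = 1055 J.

19000 Btu

In absolute terms T_C = 289.82 K and T_H = 332.25 K, so ΔT = 42.43 K.
The reversible limit is COP_HP = T_H/ΔT = 7.830, so W_min = Q_H/COP = Q_H·ΔT/T_H.
W_min = 155000 × 42.43/332.25 = 19800 kJ = 18760 Btu.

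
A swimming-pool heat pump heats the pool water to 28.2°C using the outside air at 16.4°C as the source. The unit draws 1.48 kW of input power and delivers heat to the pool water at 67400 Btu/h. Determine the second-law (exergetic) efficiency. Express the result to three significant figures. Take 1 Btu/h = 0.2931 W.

Converting, Q̇_H = 67400 Btu/h = 19.75 kW, so COP_actual = Q̇_H/Ẇ = 19.75/1.480 = 13.35.
In absolute terms T_C = 289.55 K and T_H = 301.35 K, so ΔT = 11.80 K.
COP_Carnot = T_H/ΔT = 301.35/11.80 = 25.54.
η_II = COP_actual/COP_Carnot = 13.35/25.54 = 0.5227.

0.523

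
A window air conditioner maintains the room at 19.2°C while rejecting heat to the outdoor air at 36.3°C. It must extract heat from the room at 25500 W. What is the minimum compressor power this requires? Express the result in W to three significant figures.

1490 W

In absolute terms T_C = 292.35 K and T_H = 309.45 K, so ΔT = 17.10 K.
COP_Carnot = T_C/ΔT = 292.35/17.10 = 17.10.
Ẇ_min = Q̇/COP_Carnot = 25500/17.10 = 1492 W.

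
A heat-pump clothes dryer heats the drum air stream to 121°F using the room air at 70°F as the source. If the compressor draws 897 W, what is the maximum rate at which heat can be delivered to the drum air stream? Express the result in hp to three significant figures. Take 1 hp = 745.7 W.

13.7 hp

In absolute terms T_C = 294.26 K and T_H = 322.59 K, so ΔT = 28.33 K.
COP_Carnot = T_H/ΔT = 322.59/28.33 = 11.39.
Q̇_max = COP_Carnot × Ẇ = 11.39 × 897.0 W = 10210 W = 13.70 hp.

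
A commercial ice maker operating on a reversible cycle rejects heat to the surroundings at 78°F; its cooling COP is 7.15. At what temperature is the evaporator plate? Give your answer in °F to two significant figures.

12 °F

For a Carnot refrigerator COP_R = T_C/(T_H − T_C), so T_C = COP·T_H/(1 + COP).
With T_H = 298.71 K, T_C = 7.15 × 298.71/8.150 = 262.05 K.
Converting, 262.05 K = 12.03°F.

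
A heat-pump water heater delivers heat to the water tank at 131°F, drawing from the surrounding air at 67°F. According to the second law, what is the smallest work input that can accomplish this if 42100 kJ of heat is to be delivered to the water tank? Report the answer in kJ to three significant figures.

In absolute terms T_C = 292.59 K and T_H = 328.15 K, so ΔT = 35.56 K.
The reversible limit is COP_HP = T_H/ΔT = 9.229, so W_min = Q_H/COP = Q_H·ΔT/T_H.
W_min = 42100 × 35.56/328.15 = 4562 kJ.

4560 kJ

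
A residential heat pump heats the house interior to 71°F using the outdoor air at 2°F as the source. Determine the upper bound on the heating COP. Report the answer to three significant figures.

In absolute terms T_C = 256.48 K and T_H = 294.82 K, so ΔT = 38.33 K.
For a reversible cycle, COP_Carnot = T_H/ΔT = 294.82/38.33 = 7.691.

7.69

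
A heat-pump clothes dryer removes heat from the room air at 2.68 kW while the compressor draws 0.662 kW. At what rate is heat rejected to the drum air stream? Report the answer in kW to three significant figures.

For a cyclic device the first law requires Q̇_H = Q̇_C + Ẇ.
Q̇_H = Q̇_C + Ẇ = 3.342 kW.

3.34 kW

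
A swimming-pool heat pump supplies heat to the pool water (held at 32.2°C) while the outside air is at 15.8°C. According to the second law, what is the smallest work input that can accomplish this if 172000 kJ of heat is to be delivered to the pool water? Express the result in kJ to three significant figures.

In absolute terms T_C = 288.95 K and T_H = 305.35 K, so ΔT = 16.40 K.
The reversible limit is COP_HP = T_H/ΔT = 18.62, so W_min = Q_H/COP = Q_H·ΔT/T_H.
W_min = 172000 × 16.40/305.35 = 9238 kJ.

9240 kJ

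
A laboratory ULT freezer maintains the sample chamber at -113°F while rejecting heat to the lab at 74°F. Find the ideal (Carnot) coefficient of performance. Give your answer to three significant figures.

In absolute terms T_C = 192.59 K and T_H = 296.48 K, so ΔT = 103.9 K.
For a reversible cycle, COP_Carnot = T_C/ΔT = 192.59/103.9 = 1.854.

1.85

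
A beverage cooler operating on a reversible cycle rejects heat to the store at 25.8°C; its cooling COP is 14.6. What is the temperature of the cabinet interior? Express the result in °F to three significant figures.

For a Carnot refrigerator COP_R = T_C/(T_H − T_C), so T_C = COP·T_H/(1 + COP).
With T_H = 298.95 K, T_C = 14.6 × 298.95/15.60 = 279.79 K.
Converting, 279.79 K = 43.95°F.

43.9 °F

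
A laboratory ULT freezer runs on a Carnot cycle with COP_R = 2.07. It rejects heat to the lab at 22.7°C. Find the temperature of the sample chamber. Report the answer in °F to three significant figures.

For a Carnot refrigerator COP_R = T_C/(T_H − T_C), so T_C = COP·T_H/(1 + COP).
With T_H = 295.85 K, T_C = 2.07 × 295.85/3.070 = 199.48 K.
Converting, 199.48 K = -100.60°F.

-101 °F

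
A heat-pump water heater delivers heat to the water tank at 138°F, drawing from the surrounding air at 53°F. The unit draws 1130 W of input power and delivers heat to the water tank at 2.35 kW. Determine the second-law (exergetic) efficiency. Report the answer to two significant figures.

0.30

Converting, Q̇_H = 2.350 kW = 2350 W, so COP_actual = Q̇_H/Ẇ = 2350/1130 = 2.080.
In absolute terms T_C = 284.82 K and T_H = 332.04 K, so ΔT = 47.22 K.
COP_Carnot = T_H/ΔT = 332.04/47.22 = 7.031.
η_II = COP_actual/COP_Carnot = 2.080/7.031 = 0.2958.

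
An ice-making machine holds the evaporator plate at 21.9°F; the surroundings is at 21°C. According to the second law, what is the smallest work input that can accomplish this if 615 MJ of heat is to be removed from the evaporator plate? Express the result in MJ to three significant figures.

In absolute terms T_C = 267.54 K and T_H = 294.15 K, so ΔT = 26.61 K.
The reversible limit is COP_R = T_C/ΔT = 10.05, so W_min = Q_C/COP = Q_C·ΔT/T_C.
W_min = 615.0 × 26.61/267.54 = 61.17 MJ.

61.2 MJ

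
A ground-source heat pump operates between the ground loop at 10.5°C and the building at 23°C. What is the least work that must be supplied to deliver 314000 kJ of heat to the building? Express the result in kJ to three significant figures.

In absolute terms T_C = 283.65 K and T_H = 296.15 K, so ΔT = 12.50 K.
The reversible limit is COP_HP = T_H/ΔT = 23.69, so W_min = Q_H/COP = Q_H·ΔT/T_H.
W_min = 314000 × 12.50/296.15 = 13250 kJ.

13300 kJ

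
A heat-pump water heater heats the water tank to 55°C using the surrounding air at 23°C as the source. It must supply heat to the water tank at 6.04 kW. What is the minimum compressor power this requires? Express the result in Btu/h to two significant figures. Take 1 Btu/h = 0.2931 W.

2000 Btu/h

In absolute terms T_C = 296.15 K and T_H = 328.15 K, so ΔT = 32.00 K.
COP_Carnot = T_H/ΔT = 328.15/32.00 = 10.25.
Ẇ_min = Q̇/COP_Carnot = 6.040/10.25 = 0.5890 kW = 2010 Btu/h.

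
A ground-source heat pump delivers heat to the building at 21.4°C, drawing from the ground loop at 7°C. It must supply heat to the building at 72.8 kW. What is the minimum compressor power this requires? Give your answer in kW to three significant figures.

3.56 kW

In absolute terms T_C = 280.15 K and T_H = 294.55 K, so ΔT = 14.40 K.
COP_Carnot = T_H/ΔT = 294.55/14.40 = 20.45.
Ẇ_min = Q̇/COP_Carnot = 72.80/20.45 = 3.559 kW.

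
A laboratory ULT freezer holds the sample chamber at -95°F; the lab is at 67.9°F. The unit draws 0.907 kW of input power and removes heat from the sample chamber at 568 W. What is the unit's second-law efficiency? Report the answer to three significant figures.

Converting, Q̇_C = 568.0 W = 0.5680 kW, so COP_actual = Q̇_C/Ẇ = 0.5680/0.9070 = 0.6262.
In absolute terms T_C = 202.59 K and T_H = 293.09 K, so ΔT = 90.50 K.
COP_Carnot = T_C/ΔT = 202.59/90.50 = 2.239.
η_II = COP_actual/COP_Carnot = 0.6262/2.239 = 0.2797.

0.280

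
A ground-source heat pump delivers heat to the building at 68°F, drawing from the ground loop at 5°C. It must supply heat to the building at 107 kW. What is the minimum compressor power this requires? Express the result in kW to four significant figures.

5.475 kW

In absolute terms T_C = 278.15 K and T_H = 293.15 K, so ΔT = 15.00 K.
COP_Carnot = T_H/ΔT = 293.15/15.00 = 19.54.
Ẇ_min = Q̇/COP_Carnot = 107.0/19.54 = 5.475 kW.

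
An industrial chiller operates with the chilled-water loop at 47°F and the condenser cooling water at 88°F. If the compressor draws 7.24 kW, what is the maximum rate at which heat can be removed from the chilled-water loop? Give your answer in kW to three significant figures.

89.5 kW

In absolute terms T_C = 281.48 K and T_H = 304.26 K, so ΔT = 22.78 K.
COP_Carnot = T_C/ΔT = 281.48/22.78 = 12.36.
Q̇_max = COP_Carnot × Ẇ = 12.36 × 7.240 kW = 89.47 kW.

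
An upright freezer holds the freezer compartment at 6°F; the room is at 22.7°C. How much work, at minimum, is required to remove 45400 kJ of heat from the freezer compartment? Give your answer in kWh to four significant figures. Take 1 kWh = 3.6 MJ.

1.811 kWh

In absolute terms T_C = 258.71 K and T_H = 295.85 K, so ΔT = 37.14 K.
The reversible limit is COP_R = T_C/ΔT = 6.965, so W_min = Q_C/COP = Q_C·ΔT/T_C.
W_min = 45400 × 37.14/258.71 = 6518 kJ = 1.811 kWh.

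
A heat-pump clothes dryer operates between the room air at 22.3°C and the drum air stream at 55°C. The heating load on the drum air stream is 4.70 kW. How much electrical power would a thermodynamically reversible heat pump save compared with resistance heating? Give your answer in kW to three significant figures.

4.23 kW

In absolute terms T_C = 295.45 K and T_H = 328.15 K, so ΔT = 32.70 K.
COP_Carnot = T_H/ΔT = 328.15/32.70 = 10.04.
Resistance heating needs Ẇ_res = Q̇_H = 4.700 kW; the reversible heat pump needs only Ẇ_hp = Q̇_H/COP = 0.4684 kW.
Saving = 4.700 − 0.4684 = 4.232 kW.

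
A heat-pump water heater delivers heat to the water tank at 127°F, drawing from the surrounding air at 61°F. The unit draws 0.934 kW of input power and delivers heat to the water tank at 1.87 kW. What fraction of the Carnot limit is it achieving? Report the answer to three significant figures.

0.225

COP_actual = Q̇_H/Ẇ = 1.870/0.9340 = 2.002.
In absolute terms T_C = 289.26 K and T_H = 325.93 K, so ΔT = 36.67 K.
COP_Carnot = T_H/ΔT = 325.93/36.67 = 8.889.
η_II = COP_actual/COP_Carnot = 2.002/8.889 = 0.2252.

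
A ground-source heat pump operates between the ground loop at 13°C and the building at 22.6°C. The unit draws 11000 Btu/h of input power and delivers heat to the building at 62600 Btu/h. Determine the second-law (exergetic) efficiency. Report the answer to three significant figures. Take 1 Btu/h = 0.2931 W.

0.185

COP_actual = Q̇_H/Ẇ = 62600/11000 = 5.691.
In absolute terms T_C = 286.15 K and T_H = 295.75 K, so ΔT = 9.600 K.
COP_Carnot = T_H/ΔT = 295.75/9.600 = 30.81.
η_II = COP_actual/COP_Carnot = 5.691/30.81 = 0.1847.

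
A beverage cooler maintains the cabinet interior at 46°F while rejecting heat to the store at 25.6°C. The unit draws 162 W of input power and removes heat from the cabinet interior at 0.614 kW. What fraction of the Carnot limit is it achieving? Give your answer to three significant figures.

Converting, Q̇_C = 0.6140 kW = 614.0 W, so COP_actual = Q̇_C/Ẇ = 614.0/162.0 = 3.790.
In absolute terms T_C = 280.93 K and T_H = 298.75 K, so ΔT = 17.82 K.
COP_Carnot = T_C/ΔT = 280.93/17.82 = 15.76.
η_II = COP_actual/COP_Carnot = 3.790/15.76 = 0.2404.

0.240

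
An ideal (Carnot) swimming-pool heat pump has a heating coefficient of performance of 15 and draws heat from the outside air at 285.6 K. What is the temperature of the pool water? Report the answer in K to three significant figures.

COP_HP = T_H/(T_H − T_C) rearranges to T_H = COP·T_C/(COP − 1).
With T_C = 285.60 K, T_H = 15 × 285.60/14.00 = 306.00 K.

306 K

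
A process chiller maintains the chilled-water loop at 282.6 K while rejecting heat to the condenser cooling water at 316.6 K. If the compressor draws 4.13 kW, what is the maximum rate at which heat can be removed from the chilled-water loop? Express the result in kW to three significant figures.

The reservoir spacing is ΔT = 316.6 − 282.6 = 34.00 K.
COP_Carnot = T_C/ΔT = 282.60/34.00 = 8.312.
Q̇_max = COP_Carnot × Ẇ = 8.312 × 4.130 kW = 34.33 kW.

34.3 kW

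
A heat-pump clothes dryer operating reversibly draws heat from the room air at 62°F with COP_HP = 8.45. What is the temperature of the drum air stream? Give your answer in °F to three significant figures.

COP_HP = T_H/(T_H − T_C) rearranges to T_H = COP·T_C/(COP − 1).
With T_C = 289.82 K, T_H = 8.45 × 289.82/7.450 = 328.72 K.
Converting, 328.72 K = 132.02°F.

132 °F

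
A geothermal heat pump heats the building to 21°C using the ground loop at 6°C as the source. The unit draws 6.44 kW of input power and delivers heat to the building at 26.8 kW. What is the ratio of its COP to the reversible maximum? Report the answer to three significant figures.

0.212

COP_actual = Q̇_H/Ẇ = 26.80/6.440 = 4.161.
In absolute terms T_C = 279.15 K and T_H = 294.15 K, so ΔT = 15.00 K.
COP_Carnot = T_H/ΔT = 294.15/15.00 = 19.61.
η_II = COP_actual/COP_Carnot = 4.161/19.61 = 0.2122.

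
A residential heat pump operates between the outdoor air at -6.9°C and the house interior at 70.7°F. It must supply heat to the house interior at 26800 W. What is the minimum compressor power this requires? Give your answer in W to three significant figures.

2580 W

In absolute terms T_C = 266.25 K and T_H = 294.65 K, so ΔT = 28.40 K.
COP_Carnot = T_H/ΔT = 294.65/28.40 = 10.38.
Ẇ_min = Q̇/COP_Carnot = 26800/10.38 = 2583 W.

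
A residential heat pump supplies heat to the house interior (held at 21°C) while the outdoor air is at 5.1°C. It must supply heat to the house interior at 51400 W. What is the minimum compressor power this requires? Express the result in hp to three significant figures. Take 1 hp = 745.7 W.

3.73 hp

In absolute terms T_C = 278.25 K and T_H = 294.15 K, so ΔT = 15.90 K.
COP_Carnot = T_H/ΔT = 294.15/15.90 = 18.50.
Ẇ_min = Q̇/COP_Carnot = 51400/18.50 = 2778 W = 3.726 hp.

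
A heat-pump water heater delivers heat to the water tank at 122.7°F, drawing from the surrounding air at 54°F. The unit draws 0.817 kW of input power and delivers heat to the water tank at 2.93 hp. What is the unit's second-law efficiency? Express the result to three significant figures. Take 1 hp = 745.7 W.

Converting, Q̇_H = 2.930 hp = 2.185 kW, so COP_actual = Q̇_H/Ẇ = 2.185/0.8170 = 2.674.
In absolute terms T_C = 285.37 K and T_H = 323.54 K, so ΔT = 38.17 K.
COP_Carnot = T_H/ΔT = 323.54/38.17 = 8.477.
η_II = COP_actual/COP_Carnot = 2.674/8.477 = 0.3155.

0.315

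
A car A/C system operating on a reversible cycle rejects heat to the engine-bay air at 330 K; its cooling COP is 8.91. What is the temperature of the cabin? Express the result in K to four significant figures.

For a Carnot refrigerator COP_R = T_C/(T_H − T_C), so T_C = COP·T_H/(1 + COP).
With T_H = 330.00 K, T_C = 8.91 × 330.00/9.910 = 296.70 K.

296.7 K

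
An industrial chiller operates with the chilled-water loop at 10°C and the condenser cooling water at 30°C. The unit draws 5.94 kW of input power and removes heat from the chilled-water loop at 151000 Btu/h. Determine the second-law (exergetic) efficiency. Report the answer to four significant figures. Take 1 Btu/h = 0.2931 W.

0.5263

Converting, Q̇_C = 151000 Btu/h = 44.26 kW, so COP_actual = Q̇_C/Ẇ = 44.26/5.940 = 7.451.
In absolute terms T_C = 283.15 K and T_H = 303.15 K, so ΔT = 20.00 K.
COP_Carnot = T_C/ΔT = 283.15/20.00 = 14.16.
η_II = COP_actual/COP_Carnot = 7.451/14.16 = 0.5263.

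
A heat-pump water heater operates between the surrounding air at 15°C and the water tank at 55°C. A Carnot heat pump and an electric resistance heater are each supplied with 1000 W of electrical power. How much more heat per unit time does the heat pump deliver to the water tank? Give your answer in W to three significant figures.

In absolute terms T_C = 288.15 K and T_H = 328.15 K, so ΔT = 40.00 K.
COP_Carnot = T_H/ΔT = 328.15/40.00 = 8.204.
The heat pump delivers Q̇_H = COP × Ẇ = 8204 W; the resistance heater delivers Ẇ = 1000 W.
Extra = (COP − 1)·Ẇ = 7204 W.

7200 W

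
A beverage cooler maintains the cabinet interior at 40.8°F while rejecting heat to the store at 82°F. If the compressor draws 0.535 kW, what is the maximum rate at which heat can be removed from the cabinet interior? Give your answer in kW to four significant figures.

6.499 kW

In absolute terms T_C = 278.04 K and T_H = 300.93 K, so ΔT = 22.89 K.
COP_Carnot = T_C/ΔT = 278.04/22.89 = 12.15.
Q̇_max = COP_Carnot × Ẇ = 12.15 × 0.5350 kW = 6.499 kW.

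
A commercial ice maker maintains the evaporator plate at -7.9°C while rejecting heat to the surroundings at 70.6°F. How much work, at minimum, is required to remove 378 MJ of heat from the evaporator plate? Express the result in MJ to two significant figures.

42 MJ

In absolute terms T_C = 265.25 K and T_H = 294.59 K, so ΔT = 29.34 K.
The reversible limit is COP_R = T_C/ΔT = 9.039, so W_min = Q_C/COP = Q_C·ΔT/T_C.
W_min = 378.0 × 29.34/265.25 = 41.82 MJ.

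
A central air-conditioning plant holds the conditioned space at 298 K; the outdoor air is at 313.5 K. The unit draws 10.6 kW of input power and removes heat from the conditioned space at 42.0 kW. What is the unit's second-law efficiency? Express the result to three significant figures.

0.206

COP_actual = Q̇_C/Ẇ = 42.00/10.60 = 3.962.
The reservoir spacing is ΔT = 313.5 − 298 = 15.50 K.
COP_Carnot = T_C/ΔT = 298.00/15.50 = 19.23.
η_II = COP_actual/COP_Carnot = 3.962/19.23 = 0.2061.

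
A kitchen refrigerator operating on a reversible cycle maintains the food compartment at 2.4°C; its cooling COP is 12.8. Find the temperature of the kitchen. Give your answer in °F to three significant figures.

COP_R = T_C/(T_H − T_C) gives T_H − T_C = T_C/COP.
With T_C = 275.55 K, T_H = 275.55 × (1 + 1/12.8) = 297.08 K.
Converting, 297.08 K = 75.07°F.

75.1 °F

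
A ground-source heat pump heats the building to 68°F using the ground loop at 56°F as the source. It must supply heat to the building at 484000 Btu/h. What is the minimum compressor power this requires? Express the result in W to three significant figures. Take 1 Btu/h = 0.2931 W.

3230 W

In absolute terms T_C = 286.48 K and T_H = 293.15 K, so ΔT = 6.667 K.
COP_Carnot = T_H/ΔT = 293.15/6.667 = 43.97.
Ẇ_min = Q̇/COP_Carnot = 484000/43.97 = 11010 Btu/h = 3226 W.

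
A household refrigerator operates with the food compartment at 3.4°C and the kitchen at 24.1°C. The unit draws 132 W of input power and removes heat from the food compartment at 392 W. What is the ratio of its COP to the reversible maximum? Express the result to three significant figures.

COP_actual = Q̇_C/Ẇ = 392.0/132.0 = 2.970.
In absolute terms T_C = 276.55 K and T_H = 297.25 K, so ΔT = 20.70 K.
COP_Carnot = T_C/ΔT = 276.55/20.70 = 13.36.
η_II = COP_actual/COP_Carnot = 2.970/13.36 = 0.2223.

0.222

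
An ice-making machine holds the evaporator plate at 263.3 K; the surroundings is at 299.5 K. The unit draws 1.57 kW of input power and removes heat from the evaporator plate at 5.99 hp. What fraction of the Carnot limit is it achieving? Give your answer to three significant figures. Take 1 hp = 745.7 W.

Converting, Q̇_C = 5.990 hp = 4.467 kW, so COP_actual = Q̇_C/Ẇ = 4.467/1.570 = 2.845.
The reservoir spacing is ΔT = 299.5 − 263.3 = 36.20 K.
COP_Carnot = T_C/ΔT = 263.30/36.20 = 7.273.
η_II = COP_actual/COP_Carnot = 2.845/7.273 = 0.3912.

0.391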